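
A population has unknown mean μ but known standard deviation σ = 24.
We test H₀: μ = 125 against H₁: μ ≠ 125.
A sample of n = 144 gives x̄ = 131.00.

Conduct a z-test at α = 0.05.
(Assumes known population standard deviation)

Standard error: SE = σ/√n = 24/√144 = 2.0000
z-statistic: z = (x̄ - μ₀)/SE = (131.00 - 125)/2.0000 = 3.0000
Critical value: ±1.960
p-value = 0.0027
Decision: reject H₀

Answer: z = 3.0000, reject H₀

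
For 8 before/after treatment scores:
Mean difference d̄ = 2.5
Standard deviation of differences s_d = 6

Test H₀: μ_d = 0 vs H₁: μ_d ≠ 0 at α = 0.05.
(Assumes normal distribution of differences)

df = n - 1 = 7
SE = s_d/√n = 6/√8 = 2.1213
t = d̄/SE = 2.5/2.1213 = 1.1785
Critical value: t_{0.025,7} = ±2.365
p-value ≈ 0.2771
Decision: fail to reject H₀

Answer: t = 1.1785, fail to reject H₀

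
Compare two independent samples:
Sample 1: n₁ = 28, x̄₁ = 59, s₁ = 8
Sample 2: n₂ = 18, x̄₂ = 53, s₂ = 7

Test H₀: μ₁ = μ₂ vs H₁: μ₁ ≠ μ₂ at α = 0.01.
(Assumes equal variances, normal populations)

Pooled variance: s²_p = [27×8² + 17×7²]/(44) = 58.2045
s_p = 7.6292
SE = s_p×√(1/n₁ + 1/n₂) = 7.6292×√(1/28 + 1/18) = 2.3048
t = (x̄₁ - x̄₂)/SE = (59 - 53)/2.3048 = 2.6033
df = 44, t-critical = ±2.692
Decision: fail to reject H₀

Answer: t = 2.6033, fail to reject H₀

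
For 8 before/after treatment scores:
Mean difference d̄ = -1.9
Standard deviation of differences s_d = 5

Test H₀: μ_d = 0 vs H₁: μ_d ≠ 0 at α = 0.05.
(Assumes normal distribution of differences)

df = n - 1 = 7
SE = s_d/√n = 5/√8 = 1.7678
t = d̄/SE = -1.9/1.7678 = -1.0748
Critical value: t_{0.025,7} = ±2.365
p-value ≈ 0.3181
Decision: fail to reject H₀

Answer: t = -1.0748, fail to reject H₀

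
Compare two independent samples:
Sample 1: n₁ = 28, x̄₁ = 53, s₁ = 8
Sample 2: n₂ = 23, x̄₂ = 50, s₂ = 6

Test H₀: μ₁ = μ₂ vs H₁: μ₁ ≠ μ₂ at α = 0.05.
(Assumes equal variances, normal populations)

Answer: t = 1.4865, fail to reject H₀

Derivation:
Pooled variance: s²_p = [27×8² + 22×6²]/(49) = 51.4286
s_p = 7.1714
SE = s_p×√(1/n₁ + 1/n₂) = 7.1714×√(1/28 + 1/23) = 2.0181
t = (x̄₁ - x̄₂)/SE = (53 - 50)/2.0181 = 1.4865
df = 49, t-critical = ±2.010
Decision: fail to reject H₀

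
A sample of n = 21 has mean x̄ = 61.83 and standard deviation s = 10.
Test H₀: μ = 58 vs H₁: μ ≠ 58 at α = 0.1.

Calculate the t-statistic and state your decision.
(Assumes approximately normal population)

Answer: t = 1.7551, reject H₀

Derivation:
df = n - 1 = 20
SE = s/√n = 10/√21 = 2.1822
t = (x̄ - μ₀)/SE = (61.83 - 58)/2.1822 = 1.7551
Critical value: t_{0.05,20} = ±1.725
p-value ≈ 0.0945
Decision: reject H₀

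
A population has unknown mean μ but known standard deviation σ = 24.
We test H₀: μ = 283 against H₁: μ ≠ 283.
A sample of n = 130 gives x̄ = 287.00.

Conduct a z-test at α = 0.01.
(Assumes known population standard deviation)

Standard error: SE = σ/√n = 24/√130 = 2.1049
z-statistic: z = (x̄ - μ₀)/SE = (287.00 - 283)/2.1049 = 1.9003
Critical value: ±2.576
p-value = 0.0574
Decision: fail to reject H₀

Answer: z = 1.9003, fail to reject H₀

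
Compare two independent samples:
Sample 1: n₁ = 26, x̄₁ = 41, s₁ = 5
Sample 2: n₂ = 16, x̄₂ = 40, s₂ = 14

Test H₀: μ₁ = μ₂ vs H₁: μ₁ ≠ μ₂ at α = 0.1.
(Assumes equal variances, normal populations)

Pooled variance: s²_p = [25×5² + 15×14²]/(40) = 89.1250
s_p = 9.4406
SE = s_p×√(1/n₁ + 1/n₂) = 9.4406×√(1/26 + 1/16) = 2.9997
t = (x̄₁ - x̄₂)/SE = (41 - 40)/2.9997 = 0.3334
df = 40, t-critical = ±1.684
Decision: fail to reject H₀

Answer: t = 0.3334, fail to reject H₀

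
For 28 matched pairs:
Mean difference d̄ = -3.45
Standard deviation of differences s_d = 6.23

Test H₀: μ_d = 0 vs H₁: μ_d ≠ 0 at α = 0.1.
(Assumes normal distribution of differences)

df = n - 1 = 27
SE = s_d/√n = 6.23/√28 = 1.1774
t = d̄/SE = -3.45/1.1774 = -2.9302
Critical value: t_{0.05,27} = ±1.703
p-value ≈ 0.0068
Decision: reject H₀

Answer: t = -2.9302, reject H₀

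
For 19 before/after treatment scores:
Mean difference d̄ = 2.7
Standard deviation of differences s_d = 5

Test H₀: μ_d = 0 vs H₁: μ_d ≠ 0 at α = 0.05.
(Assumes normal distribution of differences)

df = n - 1 = 18
SE = s_d/√n = 5/√19 = 1.1471
t = d̄/SE = 2.7/1.1471 = 2.3538
Critical value: t_{0.025,18} = ±2.101
p-value ≈ 0.0301
Decision: reject H₀

Answer: t = 2.3538, reject H₀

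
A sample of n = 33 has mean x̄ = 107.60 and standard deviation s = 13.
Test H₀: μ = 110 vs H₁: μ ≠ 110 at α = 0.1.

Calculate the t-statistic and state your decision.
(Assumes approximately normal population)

Answer: t = -1.0605, fail to reject H₀

Derivation:
df = n - 1 = 32
SE = s/√n = 13/√33 = 2.2630
t = (x̄ - μ₀)/SE = (107.60 - 110)/2.2630 = -1.0605
Critical value: t_{0.05,32} = ±1.694
p-value ≈ 0.2969
Decision: fail to reject H₀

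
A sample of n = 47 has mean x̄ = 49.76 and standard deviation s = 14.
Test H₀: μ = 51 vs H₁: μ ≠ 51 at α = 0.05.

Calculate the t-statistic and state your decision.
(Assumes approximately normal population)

df = n - 1 = 46
SE = s/√n = 14/√47 = 2.0421
t = (x̄ - μ₀)/SE = (49.76 - 51)/2.0421 = -0.6072
Critical value: t_{0.025,46} = ±2.013
p-value ≈ 0.5467
Decision: fail to reject H₀

Answer: t = -0.6072, fail to reject H₀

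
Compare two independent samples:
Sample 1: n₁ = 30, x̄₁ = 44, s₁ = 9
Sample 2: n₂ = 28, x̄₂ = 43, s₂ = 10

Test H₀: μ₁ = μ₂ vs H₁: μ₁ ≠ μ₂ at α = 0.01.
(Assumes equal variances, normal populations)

Answer: t = 0.4008, fail to reject H₀

Derivation:
Pooled variance: s²_p = [29×9² + 27×10²]/(56) = 90.1607
s_p = 9.4953
SE = s_p×√(1/n₁ + 1/n₂) = 9.4953×√(1/30 + 1/28) = 2.4951
t = (x̄₁ - x̄₂)/SE = (44 - 43)/2.4951 = 0.4008
df = 56, t-critical = ±2.667
Decision: fail to reject H₀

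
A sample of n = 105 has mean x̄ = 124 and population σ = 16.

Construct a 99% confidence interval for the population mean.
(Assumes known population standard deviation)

Answer: (119.9778, 128.0222)

Derivation:
Confidence level: 99%, α = 0.01
z_0.005 = 2.576
SE = σ/√n = 16/√105 = 1.5614
Margin of error = 2.576 × 1.5614 = 4.0222
CI: x̄ ± margin = 124 ± 4.0222
CI: (119.9778, 128.0222)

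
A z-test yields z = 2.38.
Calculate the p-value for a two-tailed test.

Answer: p-value ≈ 0.0173

Derivation:
For z = 2.38:
p = 2×P(Z > |2.38|) = 2×(1 - Φ(2.38)) = 0.0173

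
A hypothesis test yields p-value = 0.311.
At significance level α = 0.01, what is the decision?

Compare p-value to α:
0.311 ≥ 0.01
Decision: fail to reject H₀

Answer: fail to reject H₀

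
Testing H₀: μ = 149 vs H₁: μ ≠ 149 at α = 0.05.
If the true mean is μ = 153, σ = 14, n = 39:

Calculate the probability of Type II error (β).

Answer: β ≈ 0.5696

Derivation:
SE = σ/√n = 14/√39 = 2.2418
Critical values: μ₀ ± z_0.025×SE = 149 ± 1.960×2.2418
Acceptance region: (144.6061, 153.3939)
Under H₁ (μ = 153): z_high = (153.3939 - 153)/2.2418 = 0.1757, z_low = (144.6061 - 153)/2.2418 = -3.7443
β = P(not reject | H₁) = Φ(0.1757) - Φ(-3.7443) ≈ 0.5696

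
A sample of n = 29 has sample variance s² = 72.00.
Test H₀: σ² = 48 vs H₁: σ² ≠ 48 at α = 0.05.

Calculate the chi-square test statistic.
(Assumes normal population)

Answer: χ² = 42.0000, fail to reject H₀

Derivation:
df = n - 1 = 28
χ² = (n-1)s²/σ₀² = 28×72.00/48 = 42.0000
Critical values: χ²_{0.975,28} = 15.308, χ²_{0.025,28} = 44.461
Rejection region: χ² < 15.308 or χ² > 44.461
Decision: fail to reject H₀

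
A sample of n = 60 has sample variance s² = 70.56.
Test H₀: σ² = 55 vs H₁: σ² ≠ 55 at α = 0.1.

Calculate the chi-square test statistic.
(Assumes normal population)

df = n - 1 = 59
χ² = (n-1)s²/σ₀² = 59×70.56/55 = 75.6916
Critical values: χ²_{0.95,59} = 42.339, χ²_{0.05,59} = 77.931
Rejection region: χ² < 42.339 or χ² > 77.931
Decision: fail to reject H₀

Answer: χ² = 75.6916, fail to reject H₀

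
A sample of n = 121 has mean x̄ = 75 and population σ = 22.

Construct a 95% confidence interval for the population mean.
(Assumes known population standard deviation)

Confidence level: 95%, α = 0.05
z_0.025 = 1.960
SE = σ/√n = 22/√121 = 2.0000
Margin of error = 1.960 × 2.0000 = 3.9200
CI: x̄ ± margin = 75 ± 3.9200
CI: (71.0800, 78.9200)

Answer: (71.0800, 78.9200)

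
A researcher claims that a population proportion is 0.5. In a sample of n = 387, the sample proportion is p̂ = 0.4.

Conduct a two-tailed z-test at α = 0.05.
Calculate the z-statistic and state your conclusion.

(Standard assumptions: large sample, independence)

H₀: p = 0.5, H₁: p ≠ 0.5
Standard error: SE = √(p₀(1-p₀)/n) = √(0.5×0.5/387) = 0.025416
z-statistic: z = (p̂ - p₀)/SE = (0.4 - 0.5)/0.025416 = -3.9345
Critical value: z_0.025 = ±1.960
p-value = 0.0001
Decision: reject H₀ at α = 0.05

Answer: z = -3.9345, reject H₀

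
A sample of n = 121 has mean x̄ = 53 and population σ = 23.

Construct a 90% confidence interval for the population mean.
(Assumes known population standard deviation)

Answer: (49.5605, 56.4395)

Derivation:
Confidence level: 90%, α = 0.1
z_0.05 = 1.645
SE = σ/√n = 23/√121 = 2.0909
Margin of error = 1.645 × 2.0909 = 3.4395
CI: x̄ ± margin = 53 ± 3.4395
CI: (49.5605, 56.4395)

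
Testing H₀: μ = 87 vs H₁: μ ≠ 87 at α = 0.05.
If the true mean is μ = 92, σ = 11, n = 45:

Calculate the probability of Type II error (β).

Answer: β ≈ 0.1380

Derivation:
SE = σ/√n = 11/√45 = 1.6398
Critical values: μ₀ ± z_0.025×SE = 87 ± 1.960×1.6398
Acceptance region: (83.7860, 90.2140)
Under H₁ (μ = 92): z_high = (90.2140 - 92)/1.6398 = -1.0892, z_low = (83.7860 - 92)/1.6398 = -5.0091
β = P(not reject | H₁) = Φ(-1.0892) - Φ(-5.0091) ≈ 0.1380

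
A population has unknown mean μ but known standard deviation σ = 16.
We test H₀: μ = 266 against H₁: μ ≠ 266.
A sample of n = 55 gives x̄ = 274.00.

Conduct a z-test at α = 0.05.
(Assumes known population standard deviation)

Standard error: SE = σ/√n = 16/√55 = 2.1574
z-statistic: z = (x̄ - μ₀)/SE = (274.00 - 266)/2.1574 = 3.7082
Critical value: ±1.960
p-value = 0.0002
Decision: reject H₀

Answer: z = 3.7082, reject H₀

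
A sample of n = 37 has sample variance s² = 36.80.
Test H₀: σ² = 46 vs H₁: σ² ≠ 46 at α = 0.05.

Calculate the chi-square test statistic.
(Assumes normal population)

Answer: χ² = 28.8000, fail to reject H₀

Derivation:
df = n - 1 = 36
χ² = (n-1)s²/σ₀² = 36×36.80/46 = 28.8000
Critical values: χ²_{0.975,36} = 21.336, χ²_{0.025,36} = 54.437
Rejection region: χ² < 21.336 or χ² > 54.437
Decision: fail to reject H₀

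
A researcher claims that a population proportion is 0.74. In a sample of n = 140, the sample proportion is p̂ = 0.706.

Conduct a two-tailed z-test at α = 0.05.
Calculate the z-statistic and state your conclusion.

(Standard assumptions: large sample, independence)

H₀: p = 0.74, H₁: p ≠ 0.74
Standard error: SE = √(p₀(1-p₀)/n) = √(0.74×0.26/140) = 0.037071
z-statistic: z = (p̂ - p₀)/SE = (0.706 - 0.74)/0.037071 = -0.9172
Critical value: z_0.025 = ±1.960
p-value = 0.3590
Decision: fail to reject H₀ at α = 0.05

Answer: z = -0.9172, fail to reject H₀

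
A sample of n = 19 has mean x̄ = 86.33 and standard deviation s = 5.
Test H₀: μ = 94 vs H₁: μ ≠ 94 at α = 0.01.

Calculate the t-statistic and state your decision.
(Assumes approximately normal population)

Answer: t = -6.6864, reject H₀

Derivation:
df = n - 1 = 18
SE = s/√n = 5/√19 = 1.1471
t = (x̄ - μ₀)/SE = (86.33 - 94)/1.1471 = -6.6864
Critical value: t_{0.005,18} = ±2.878
p-value < 0.0001
Decision: reject H₀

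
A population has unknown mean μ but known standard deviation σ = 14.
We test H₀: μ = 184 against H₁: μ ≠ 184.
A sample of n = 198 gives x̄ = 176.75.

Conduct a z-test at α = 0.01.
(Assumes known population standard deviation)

Standard error: SE = σ/√n = 14/√198 = 0.9949
z-statistic: z = (x̄ - μ₀)/SE = (176.75 - 184)/0.9949 = -7.2872
Critical value: ±2.576
p-value < 0.0001
Decision: reject H₀

Answer: z = -7.2872, reject H₀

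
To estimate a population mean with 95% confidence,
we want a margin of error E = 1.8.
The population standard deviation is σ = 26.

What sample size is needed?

Answer: n = 802

Derivation:
z_0.025 = 1.960
n = (z×σ/E)² = (1.960×26/1.8)²
n = 801.5190
Round up: n = 802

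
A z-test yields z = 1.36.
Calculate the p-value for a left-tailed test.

Answer: p-value ≈ 0.9131

Derivation:
For z = 1.36:
p = P(Z < 1.36) = Φ(1.36) = 0.9131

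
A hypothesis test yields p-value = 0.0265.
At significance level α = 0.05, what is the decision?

Compare p-value to α:
0.0265 < 0.05
Decision: reject H₀

Answer: reject H₀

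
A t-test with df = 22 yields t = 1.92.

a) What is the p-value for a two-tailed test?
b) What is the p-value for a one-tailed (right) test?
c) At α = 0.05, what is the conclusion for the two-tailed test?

Using t-distribution with df = 22:
a) Two-tailed: p = 2×P(T > 1.92) = 0.0679
b) One-tailed: p = P(T > 1.92) = 0.0340
c) 0.0679 ≥ 0.05, fail to reject H₀

Answer: a) 0.0679, b) 0.0340, c) fail to reject H₀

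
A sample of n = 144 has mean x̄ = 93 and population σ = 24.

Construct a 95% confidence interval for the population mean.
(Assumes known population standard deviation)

Confidence level: 95%, α = 0.05
z_0.025 = 1.960
SE = σ/√n = 24/√144 = 2.0000
Margin of error = 1.960 × 2.0000 = 3.9200
CI: x̄ ± margin = 93 ± 3.9200
CI: (89.0800, 96.9200)

Answer: (89.0800, 96.9200)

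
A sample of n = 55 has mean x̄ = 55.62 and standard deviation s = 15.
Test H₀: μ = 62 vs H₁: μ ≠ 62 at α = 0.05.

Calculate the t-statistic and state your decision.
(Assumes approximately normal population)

df = n - 1 = 54
SE = s/√n = 15/√55 = 2.0226
t = (x̄ - μ₀)/SE = (55.62 - 62)/2.0226 = -3.1544
Critical value: t_{0.025,54} = ±2.005
p-value ≈ 0.0026
Decision: reject H₀

Answer: t = -3.1544, reject H₀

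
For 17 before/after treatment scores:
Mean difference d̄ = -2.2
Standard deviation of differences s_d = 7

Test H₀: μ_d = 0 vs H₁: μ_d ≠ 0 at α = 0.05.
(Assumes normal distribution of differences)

Answer: t = -1.2959, fail to reject H₀

Derivation:
df = n - 1 = 16
SE = s_d/√n = 7/√17 = 1.6977
t = d̄/SE = -2.2/1.6977 = -1.2959
Critical value: t_{0.025,16} = ±2.120
p-value ≈ 0.2134
Decision: fail to reject H₀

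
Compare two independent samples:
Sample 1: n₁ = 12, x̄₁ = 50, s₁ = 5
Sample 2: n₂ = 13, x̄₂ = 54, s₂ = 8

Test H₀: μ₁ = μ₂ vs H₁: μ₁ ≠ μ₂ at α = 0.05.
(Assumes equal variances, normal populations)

Answer: t = -1.4838, fail to reject H₀

Derivation:
Pooled variance: s²_p = [11×5² + 12×8²]/(23) = 45.3478
s_p = 6.7341
SE = s_p×√(1/n₁ + 1/n₂) = 6.7341×√(1/12 + 1/13) = 2.6958
t = (x̄₁ - x̄₂)/SE = (50 - 54)/2.6958 = -1.4838
df = 23, t-critical = ±2.069
Decision: fail to reject H₀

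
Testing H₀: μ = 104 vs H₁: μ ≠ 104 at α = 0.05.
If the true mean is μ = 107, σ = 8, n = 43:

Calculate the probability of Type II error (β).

Answer: β ≈ 0.3089

Derivation:
SE = σ/√n = 8/√43 = 1.2200
Critical values: μ₀ ± z_0.025×SE = 104 ± 1.960×1.2200
Acceptance region: (101.6088, 106.3912)
Under H₁ (μ = 107): z_high = (106.3912 - 107)/1.2200 = -0.4990, z_low = (101.6088 - 107)/1.2200 = -4.4190
β = P(not reject | H₁) = Φ(-0.4990) - Φ(-4.4190) ≈ 0.3089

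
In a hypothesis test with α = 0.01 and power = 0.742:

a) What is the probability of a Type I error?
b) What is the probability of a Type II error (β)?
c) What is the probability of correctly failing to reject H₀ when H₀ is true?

a) Type I error probability = α = 0.01
b) Power = P(reject H₀ | H₁ true) = 1 - β = 0.742, so Type II error probability = β = 1 - Power = 0.258
c) P(fail to reject H₀ | H₀ true) = 1 - α = 0.99

Answer: a) 0.01, b) 0.258, c) 0.99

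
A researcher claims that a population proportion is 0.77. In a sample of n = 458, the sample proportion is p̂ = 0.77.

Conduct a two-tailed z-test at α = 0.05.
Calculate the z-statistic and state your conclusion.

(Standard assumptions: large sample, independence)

Answer: z = 0.0000, fail to reject H₀

Derivation:
H₀: p = 0.77, H₁: p ≠ 0.77
Standard error: SE = √(p₀(1-p₀)/n) = √(0.77×0.23/458) = 0.019664
z-statistic: z = (p̂ - p₀)/SE = (0.77 - 0.77)/0.019664 = 0.0000
Critical value: z_0.025 = ±1.960
p-value = 1.0000
Decision: fail to reject H₀ at α = 0.05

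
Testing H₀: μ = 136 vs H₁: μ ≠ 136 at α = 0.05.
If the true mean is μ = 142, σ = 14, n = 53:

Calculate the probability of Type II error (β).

Answer: β ≈ 0.1230

Derivation:
SE = σ/√n = 14/√53 = 1.9230
Critical values: μ₀ ± z_0.025×SE = 136 ± 1.960×1.9230
Acceptance region: (132.2309, 139.7691)
Under H₁ (μ = 142): z_high = (139.7691 - 142)/1.9230 = -1.1601, z_low = (132.2309 - 142)/1.9230 = -5.0801
β = P(not reject | H₁) = Φ(-1.1601) - Φ(-5.0801) ≈ 0.1230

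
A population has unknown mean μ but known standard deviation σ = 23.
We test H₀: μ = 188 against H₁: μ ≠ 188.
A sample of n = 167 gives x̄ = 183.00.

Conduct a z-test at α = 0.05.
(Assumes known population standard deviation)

Standard error: SE = σ/√n = 23/√167 = 1.7798
z-statistic: z = (x̄ - μ₀)/SE = (183.00 - 188)/1.7798 = -2.8093
Critical value: ±1.960
p-value = 0.0050
Decision: reject H₀

Answer: z = -2.8093, reject H₀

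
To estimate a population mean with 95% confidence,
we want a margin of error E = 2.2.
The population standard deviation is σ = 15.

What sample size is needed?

Answer: n = 179

Derivation:
z_0.025 = 1.960
n = (z×σ/E)² = (1.960×15/2.2)²
n = 178.5868
Round up: n = 179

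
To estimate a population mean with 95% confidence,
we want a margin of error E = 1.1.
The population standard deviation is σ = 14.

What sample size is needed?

Answer: n = 623

Derivation:
z_0.025 = 1.960
n = (z×σ/E)² = (1.960×14/1.1)²
n = 622.2757
Round up: n = 623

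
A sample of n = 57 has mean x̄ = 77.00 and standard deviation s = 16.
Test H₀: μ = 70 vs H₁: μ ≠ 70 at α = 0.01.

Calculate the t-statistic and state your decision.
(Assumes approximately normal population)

df = n - 1 = 56
SE = s/√n = 16/√57 = 2.1193
t = (x̄ - μ₀)/SE = (77.00 - 70)/2.1193 = 3.3030
Critical value: t_{0.005,56} = ±2.667
p-value ≈ 0.0017
Decision: reject H₀

Answer: t = 3.3030, reject H₀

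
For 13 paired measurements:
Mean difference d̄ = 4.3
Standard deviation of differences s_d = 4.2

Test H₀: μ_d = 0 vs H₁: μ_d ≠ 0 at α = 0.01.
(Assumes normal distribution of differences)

df = n - 1 = 12
SE = s_d/√n = 4.2/√13 = 1.1649
t = d̄/SE = 4.3/1.1649 = 3.6913
Critical value: t_{0.005,12} = ±3.055
p-value ≈ 0.0031
Decision: reject H₀

Answer: t = 3.6913, reject H₀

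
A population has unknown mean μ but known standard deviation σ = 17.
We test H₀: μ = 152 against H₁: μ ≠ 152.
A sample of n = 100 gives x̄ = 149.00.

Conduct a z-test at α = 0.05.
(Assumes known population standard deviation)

Answer: z = -1.7647, fail to reject H₀

Derivation:
Standard error: SE = σ/√n = 17/√100 = 1.7000
z-statistic: z = (x̄ - μ₀)/SE = (149.00 - 152)/1.7000 = -1.7647
Critical value: ±1.960
p-value = 0.0776
Decision: fail to reject H₀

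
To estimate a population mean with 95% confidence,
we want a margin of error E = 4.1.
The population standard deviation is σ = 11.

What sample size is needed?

Answer: n = 28

Derivation:
z_0.025 = 1.960
n = (z×σ/E)² = (1.960×11/4.1)²
n = 27.6522
Round up: n = 28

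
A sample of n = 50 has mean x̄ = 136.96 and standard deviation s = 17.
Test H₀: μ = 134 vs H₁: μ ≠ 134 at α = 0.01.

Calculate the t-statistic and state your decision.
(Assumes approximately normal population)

df = n - 1 = 49
SE = s/√n = 17/√50 = 2.4042
t = (x̄ - μ₀)/SE = (136.96 - 134)/2.4042 = 1.2312
Critical value: t_{0.005,49} = ±2.680
p-value ≈ 0.2241
Decision: fail to reject H₀

Answer: t = 1.2312, fail to reject H₀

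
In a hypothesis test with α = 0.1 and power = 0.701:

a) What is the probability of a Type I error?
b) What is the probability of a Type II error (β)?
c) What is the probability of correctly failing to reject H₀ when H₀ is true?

a) Type I error probability = α = 0.1
b) Power = P(reject H₀ | H₁ true) = 1 - β = 0.701, so Type II error probability = β = 1 - Power = 0.299
c) P(fail to reject H₀ | H₀ true) = 1 - α = 0.9

Answer: a) 0.1, b) 0.299, c) 0.9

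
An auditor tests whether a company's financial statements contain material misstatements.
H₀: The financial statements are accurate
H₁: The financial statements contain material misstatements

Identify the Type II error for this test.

A Type I error (probability α) occurs when we reject a true H₀.
A Type II error (probability β) occurs when we fail to reject a false H₀.

Answer: Failing to detect material misstatements that are actually present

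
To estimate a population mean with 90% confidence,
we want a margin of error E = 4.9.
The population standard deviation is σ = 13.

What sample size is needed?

z_0.05 = 1.645
n = (z×σ/E)² = (1.645×13/4.9)²
n = 19.0470
Round up: n = 20

Answer: n = 20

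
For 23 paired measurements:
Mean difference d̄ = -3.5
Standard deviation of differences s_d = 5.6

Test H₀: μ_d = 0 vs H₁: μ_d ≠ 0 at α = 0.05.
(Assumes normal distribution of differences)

df = n - 1 = 22
SE = s_d/√n = 5.6/√23 = 1.1677
t = d̄/SE = -3.5/1.1677 = -2.9973
Critical value: t_{0.025,22} = ±2.074
p-value ≈ 0.0066
Decision: reject H₀

Answer: t = -2.9973, reject H₀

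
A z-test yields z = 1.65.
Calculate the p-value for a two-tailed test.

For z = 1.65:
p = 2×P(Z > |1.65|) = 2×(1 - Φ(1.65)) = 0.0989

Answer: p-value ≈ 0.0989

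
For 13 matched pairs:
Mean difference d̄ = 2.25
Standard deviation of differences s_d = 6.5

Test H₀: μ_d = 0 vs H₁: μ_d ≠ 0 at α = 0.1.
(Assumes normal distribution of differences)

df = n - 1 = 12
SE = s_d/√n = 6.5/√13 = 1.8028
t = d̄/SE = 2.25/1.8028 = 1.2481
Critical value: t_{0.05,12} = ±1.782
p-value ≈ 0.2358
Decision: fail to reject H₀

Answer: t = 1.2481, fail to reject H₀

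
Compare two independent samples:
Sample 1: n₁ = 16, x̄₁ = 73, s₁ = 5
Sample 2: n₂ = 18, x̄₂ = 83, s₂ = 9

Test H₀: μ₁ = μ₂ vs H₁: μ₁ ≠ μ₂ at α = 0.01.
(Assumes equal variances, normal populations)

Pooled variance: s²_p = [15×5² + 17×9²]/(32) = 54.7500
s_p = 7.3993
SE = s_p×√(1/n₁ + 1/n₂) = 7.3993×√(1/16 + 1/18) = 2.5423
t = (x̄₁ - x̄₂)/SE = (73 - 83)/2.5423 = -3.9334
df = 32, t-critical = ±2.738
Decision: reject H₀

Answer: t = -3.9334, reject H₀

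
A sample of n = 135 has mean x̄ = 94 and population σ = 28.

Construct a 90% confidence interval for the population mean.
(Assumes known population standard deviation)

Confidence level: 90%, α = 0.1
z_0.05 = 1.645
SE = σ/√n = 28/√135 = 2.4099
Margin of error = 1.645 × 2.4099 = 3.9643
CI: x̄ ± margin = 94 ± 3.9643
CI: (90.0357, 97.9643)

Answer: (90.0357, 97.9643)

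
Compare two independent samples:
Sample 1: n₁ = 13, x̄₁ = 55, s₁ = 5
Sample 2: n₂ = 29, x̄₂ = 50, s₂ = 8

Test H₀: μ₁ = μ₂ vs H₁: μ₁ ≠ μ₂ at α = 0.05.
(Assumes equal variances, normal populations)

Pooled variance: s²_p = [12×5² + 28×8²]/(40) = 52.3000
s_p = 7.2319
SE = s_p×√(1/n₁ + 1/n₂) = 7.2319×√(1/13 + 1/29) = 2.4138
t = (x̄₁ - x̄₂)/SE = (55 - 50)/2.4138 = 2.0714
df = 40, t-critical = ±2.021
Decision: reject H₀

Answer: t = 2.0714, reject H₀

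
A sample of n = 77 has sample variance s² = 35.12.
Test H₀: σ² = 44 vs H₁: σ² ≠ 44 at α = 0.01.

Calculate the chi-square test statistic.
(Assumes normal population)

df = n - 1 = 76
χ² = (n-1)s²/σ₀² = 76×35.12/44 = 60.6618
Critical values: χ²_{0.995,76} = 47.997, χ²_{0.005,76} = 111.495
Rejection region: χ² < 47.997 or χ² > 111.495
Decision: fail to reject H₀

Answer: χ² = 60.6618, fail to reject H₀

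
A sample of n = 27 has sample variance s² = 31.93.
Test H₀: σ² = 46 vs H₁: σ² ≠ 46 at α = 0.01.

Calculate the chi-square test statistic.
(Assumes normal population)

df = n - 1 = 26
χ² = (n-1)s²/σ₀² = 26×31.93/46 = 18.0474
Critical values: χ²_{0.995,26} = 11.160, χ²_{0.005,26} = 48.290
Rejection region: χ² < 11.160 or χ² > 48.290
Decision: fail to reject H₀

Answer: χ² = 18.0474, fail to reject H₀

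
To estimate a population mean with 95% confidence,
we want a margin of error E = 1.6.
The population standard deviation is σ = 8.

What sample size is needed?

z_0.025 = 1.960
n = (z×σ/E)² = (1.960×8/1.6)²
n = 96.0400
Round up: n = 97

Answer: n = 97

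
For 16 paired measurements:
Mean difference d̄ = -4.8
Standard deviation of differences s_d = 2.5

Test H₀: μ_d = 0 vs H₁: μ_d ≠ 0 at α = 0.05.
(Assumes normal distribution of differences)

df = n - 1 = 15
SE = s_d/√n = 2.5/√16 = 0.6250
t = d̄/SE = -4.8/0.6250 = -7.6800
Critical value: t_{0.025,15} = ±2.131
p-value < 0.0001
Decision: reject H₀

Answer: t = -7.6800, reject H₀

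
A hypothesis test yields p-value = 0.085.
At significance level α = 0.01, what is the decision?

Compare p-value to α:
0.085 ≥ 0.01
Decision: fail to reject H₀

Answer: fail to reject H₀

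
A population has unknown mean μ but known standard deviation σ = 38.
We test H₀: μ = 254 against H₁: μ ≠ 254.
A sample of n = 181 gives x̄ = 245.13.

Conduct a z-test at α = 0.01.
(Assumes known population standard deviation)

Answer: z = -3.1404, reject H₀

Derivation:
Standard error: SE = σ/√n = 38/√181 = 2.8245
z-statistic: z = (x̄ - μ₀)/SE = (245.13 - 254)/2.8245 = -3.1404
Critical value: ±2.576
p-value = 0.0017
Decision: reject H₀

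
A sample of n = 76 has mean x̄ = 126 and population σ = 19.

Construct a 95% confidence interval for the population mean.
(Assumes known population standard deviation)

Answer: (121.7284, 130.2716)

Derivation:
Confidence level: 95%, α = 0.05
z_0.025 = 1.960
SE = σ/√n = 19/√76 = 2.1794
Margin of error = 1.960 × 2.1794 = 4.2716
CI: x̄ ± margin = 126 ± 4.2716
CI: (121.7284, 130.2716)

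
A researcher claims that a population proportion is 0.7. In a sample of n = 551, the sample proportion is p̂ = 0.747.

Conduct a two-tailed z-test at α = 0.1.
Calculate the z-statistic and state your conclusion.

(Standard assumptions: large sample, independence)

H₀: p = 0.7, H₁: p ≠ 0.7
Standard error: SE = √(p₀(1-p₀)/n) = √(0.7×0.3/551) = 0.019522
z-statistic: z = (p̂ - p₀)/SE = (0.747 - 0.7)/0.019522 = 2.4075
Critical value: z_0.05 = ±1.645
p-value = 0.0161
Decision: reject H₀ at α = 0.1

Answer: z = 2.4075, reject H₀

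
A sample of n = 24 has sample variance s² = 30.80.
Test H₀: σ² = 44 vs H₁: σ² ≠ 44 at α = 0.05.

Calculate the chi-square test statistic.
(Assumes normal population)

df = n - 1 = 23
χ² = (n-1)s²/σ₀² = 23×30.80/44 = 16.1000
Critical values: χ²_{0.975,23} = 11.689, χ²_{0.025,23} = 38.076
Rejection region: χ² < 11.689 or χ² > 38.076
Decision: fail to reject H₀

Answer: χ² = 16.1000, fail to reject H₀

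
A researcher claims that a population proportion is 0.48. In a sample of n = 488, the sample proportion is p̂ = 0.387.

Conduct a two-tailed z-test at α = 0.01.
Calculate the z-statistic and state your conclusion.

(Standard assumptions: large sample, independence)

Answer: z = -4.1121, reject H₀

Derivation:
H₀: p = 0.48, H₁: p ≠ 0.48
Standard error: SE = √(p₀(1-p₀)/n) = √(0.48×0.52/488) = 0.022616
z-statistic: z = (p̂ - p₀)/SE = (0.387 - 0.48)/0.022616 = -4.1121
Critical value: z_0.005 = ±2.576
p-value < 0.0001
Decision: reject H₀ at α = 0.01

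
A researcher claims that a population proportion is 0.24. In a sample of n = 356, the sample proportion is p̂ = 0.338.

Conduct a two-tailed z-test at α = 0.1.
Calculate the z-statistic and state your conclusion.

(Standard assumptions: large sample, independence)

Answer: z = 4.3296, reject H₀

Derivation:
H₀: p = 0.24, H₁: p ≠ 0.24
Standard error: SE = √(p₀(1-p₀)/n) = √(0.24×0.76/356) = 0.022635
z-statistic: z = (p̂ - p₀)/SE = (0.338 - 0.24)/0.022635 = 4.3296
Critical value: z_0.05 = ±1.645
p-value < 0.0001
Decision: reject H₀ at α = 0.1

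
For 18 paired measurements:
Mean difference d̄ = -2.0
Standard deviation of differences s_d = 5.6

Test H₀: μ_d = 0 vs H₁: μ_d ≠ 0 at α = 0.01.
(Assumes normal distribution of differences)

df = n - 1 = 17
SE = s_d/√n = 5.6/√18 = 1.3199
t = d̄/SE = -2.0/1.3199 = -1.5153
Critical value: t_{0.005,17} = ±2.898
p-value ≈ 0.1481
Decision: fail to reject H₀

Answer: t = -1.5153, fail to reject H₀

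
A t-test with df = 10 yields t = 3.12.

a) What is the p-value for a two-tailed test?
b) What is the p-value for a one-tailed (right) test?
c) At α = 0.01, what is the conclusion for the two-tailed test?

Using t-distribution with df = 10:
a) Two-tailed: p = 2×P(T > 3.12) = 0.0109
b) One-tailed: p = P(T > 3.12) = 0.0054
c) 0.0109 ≥ 0.01, fail to reject H₀

Answer: a) 0.0109, b) 0.0054, c) fail to reject H₀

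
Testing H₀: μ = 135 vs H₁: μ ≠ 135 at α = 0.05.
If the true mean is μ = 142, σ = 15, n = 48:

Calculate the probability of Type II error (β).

SE = σ/√n = 15/√48 = 2.1651
Critical values: μ₀ ± z_0.025×SE = 135 ± 1.960×2.1651
Acceptance region: (130.7564, 139.2436)
Under H₁ (μ = 142): z_high = (139.2436 - 142)/2.1651 = -1.2731, z_low = (130.7564 - 142)/2.1651 = -5.1931
β = P(not reject | H₁) = Φ(-1.2731) - Φ(-5.1931) ≈ 0.1015

Answer: β ≈ 0.1015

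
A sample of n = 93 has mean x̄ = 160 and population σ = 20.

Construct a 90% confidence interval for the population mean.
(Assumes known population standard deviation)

Answer: (156.5884, 163.4116)

Derivation:
Confidence level: 90%, α = 0.1
z_0.05 = 1.645
SE = σ/√n = 20/√93 = 2.0739
Margin of error = 1.645 × 2.0739 = 3.4116
CI: x̄ ± margin = 160 ± 3.4116
CI: (156.5884, 163.4116)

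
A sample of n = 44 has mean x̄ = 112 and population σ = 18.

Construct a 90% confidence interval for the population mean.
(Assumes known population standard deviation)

Confidence level: 90%, α = 0.1
z_0.05 = 1.645
SE = σ/√n = 18/√44 = 2.7136
Margin of error = 1.645 × 2.7136 = 4.4639
CI: x̄ ± margin = 112 ± 4.4639
CI: (107.5361, 116.4639)

Answer: (107.5361, 116.4639)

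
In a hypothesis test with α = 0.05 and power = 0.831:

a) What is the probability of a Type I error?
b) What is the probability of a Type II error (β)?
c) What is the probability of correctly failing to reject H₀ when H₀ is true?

a) Type I error probability = α = 0.05
b) Power = P(reject H₀ | H₁ true) = 1 - β = 0.831, so Type II error probability = β = 1 - Power = 0.169
c) P(fail to reject H₀ | H₀ true) = 1 - α = 0.95

Answer: a) 0.05, b) 0.169, c) 0.95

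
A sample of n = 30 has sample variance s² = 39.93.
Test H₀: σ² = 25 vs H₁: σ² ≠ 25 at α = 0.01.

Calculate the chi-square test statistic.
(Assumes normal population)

Answer: χ² = 46.3188, fail to reject H₀

Derivation:
df = n - 1 = 29
χ² = (n-1)s²/σ₀² = 29×39.93/25 = 46.3188
Critical values: χ²_{0.995,29} = 13.121, χ²_{0.005,29} = 52.336
Rejection region: χ² < 13.121 or χ² > 52.336
Decision: fail to reject H₀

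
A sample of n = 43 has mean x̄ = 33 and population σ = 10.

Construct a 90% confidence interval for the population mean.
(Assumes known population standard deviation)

Confidence level: 90%, α = 0.1
z_0.05 = 1.645
SE = σ/√n = 10/√43 = 1.5250
Margin of error = 1.645 × 1.5250 = 2.5086
CI: x̄ ± margin = 33 ± 2.5086
CI: (30.4914, 35.5086)

Answer: (30.4914, 35.5086)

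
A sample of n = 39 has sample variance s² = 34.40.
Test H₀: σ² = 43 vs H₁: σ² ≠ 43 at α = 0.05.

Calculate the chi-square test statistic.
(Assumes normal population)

df = n - 1 = 38
χ² = (n-1)s²/σ₀² = 38×34.40/43 = 30.4000
Critical values: χ²_{0.975,38} = 22.878, χ²_{0.025,38} = 56.896
Rejection region: χ² < 22.878 or χ² > 56.896
Decision: fail to reject H₀

Answer: χ² = 30.4000, fail to reject H₀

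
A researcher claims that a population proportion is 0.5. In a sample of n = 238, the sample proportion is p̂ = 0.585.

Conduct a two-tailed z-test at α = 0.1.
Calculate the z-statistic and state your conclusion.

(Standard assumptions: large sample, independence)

H₀: p = 0.5, H₁: p ≠ 0.5
Standard error: SE = √(p₀(1-p₀)/n) = √(0.5×0.5/238) = 0.032410
z-statistic: z = (p̂ - p₀)/SE = (0.585 - 0.5)/0.032410 = 2.6226
Critical value: z_0.05 = ±1.645
p-value = 0.0087
Decision: reject H₀ at α = 0.1

Answer: z = 2.6226, reject H₀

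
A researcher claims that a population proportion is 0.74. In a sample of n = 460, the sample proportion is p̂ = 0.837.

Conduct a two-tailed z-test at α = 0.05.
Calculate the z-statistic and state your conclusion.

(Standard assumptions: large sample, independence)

H₀: p = 0.74, H₁: p ≠ 0.74
Standard error: SE = √(p₀(1-p₀)/n) = √(0.74×0.26/460) = 0.020451
z-statistic: z = (p̂ - p₀)/SE = (0.837 - 0.74)/0.020451 = 4.7430
Critical value: z_0.025 = ±1.960
p-value < 0.0001
Decision: reject H₀ at α = 0.05

Answer: z = 4.7430, reject H₀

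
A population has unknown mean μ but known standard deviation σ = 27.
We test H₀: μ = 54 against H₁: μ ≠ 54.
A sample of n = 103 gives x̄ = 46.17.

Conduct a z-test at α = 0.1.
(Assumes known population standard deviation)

Standard error: SE = σ/√n = 27/√103 = 2.6604
z-statistic: z = (x̄ - μ₀)/SE = (46.17 - 54)/2.6604 = -2.9432
Critical value: ±1.645
p-value = 0.0032
Decision: reject H₀

Answer: z = -2.9432, reject H₀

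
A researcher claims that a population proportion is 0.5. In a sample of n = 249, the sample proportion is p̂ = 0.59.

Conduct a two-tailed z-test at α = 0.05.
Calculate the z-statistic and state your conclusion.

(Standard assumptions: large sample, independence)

Answer: z = 2.8404, reject H₀

Derivation:
H₀: p = 0.5, H₁: p ≠ 0.5
Standard error: SE = √(p₀(1-p₀)/n) = √(0.5×0.5/249) = 0.031686
z-statistic: z = (p̂ - p₀)/SE = (0.59 - 0.5)/0.031686 = 2.8404
Critical value: z_0.025 = ±1.960
p-value = 0.0045
Decision: reject H₀ at α = 0.05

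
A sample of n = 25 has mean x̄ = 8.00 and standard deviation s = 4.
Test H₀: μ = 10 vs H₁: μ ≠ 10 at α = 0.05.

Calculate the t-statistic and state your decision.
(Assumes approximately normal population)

df = n - 1 = 24
SE = s/√n = 4/√25 = 0.8000
t = (x̄ - μ₀)/SE = (8.00 - 10)/0.8000 = -2.5000
Critical value: t_{0.025,24} = ±2.064
p-value ≈ 0.0197
Decision: reject H₀

Answer: t = -2.5000, reject H₀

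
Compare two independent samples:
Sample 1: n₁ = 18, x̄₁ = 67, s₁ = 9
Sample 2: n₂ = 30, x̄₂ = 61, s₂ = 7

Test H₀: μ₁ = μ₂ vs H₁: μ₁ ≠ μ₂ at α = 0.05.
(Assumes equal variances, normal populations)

Answer: t = 2.5804, reject H₀

Derivation:
Pooled variance: s²_p = [17×9² + 29×7²]/(46) = 60.8261
s_p = 7.7991
SE = s_p×√(1/n₁ + 1/n₂) = 7.7991×√(1/18 + 1/30) = 2.3252
t = (x̄₁ - x̄₂)/SE = (67 - 61)/2.3252 = 2.5804
df = 46, t-critical = ±2.013
Decision: reject H₀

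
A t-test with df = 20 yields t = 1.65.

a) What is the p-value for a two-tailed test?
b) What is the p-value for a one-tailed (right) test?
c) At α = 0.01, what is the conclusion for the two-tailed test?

Answer: a) 0.1146, b) 0.0573, c) fail to reject H₀

Derivation:
Using t-distribution with df = 20:
a) Two-tailed: p = 2×P(T > 1.65) = 0.1146
b) One-tailed: p = P(T > 1.65) = 0.0573
c) 0.1146 ≥ 0.01, fail to reject H₀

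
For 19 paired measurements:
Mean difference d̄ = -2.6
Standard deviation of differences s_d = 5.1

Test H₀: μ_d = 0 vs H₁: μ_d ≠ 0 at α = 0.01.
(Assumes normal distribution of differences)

df = n - 1 = 18
SE = s_d/√n = 5.1/√19 = 1.1700
t = d̄/SE = -2.6/1.1700 = -2.2222
Critical value: t_{0.005,18} = ±2.878
p-value ≈ 0.0393
Decision: fail to reject H₀

Answer: t = -2.2222, fail to reject H₀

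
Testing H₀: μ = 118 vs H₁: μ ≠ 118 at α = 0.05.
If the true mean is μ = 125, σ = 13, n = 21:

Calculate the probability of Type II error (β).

SE = σ/√n = 13/√21 = 2.8368
Critical values: μ₀ ± z_0.025×SE = 118 ± 1.960×2.8368
Acceptance region: (112.4399, 123.5601)
Under H₁ (μ = 125): z_high = (123.5601 - 125)/2.8368 = -0.5076, z_low = (112.4399 - 125)/2.8368 = -4.4276
β = P(not reject | H₁) = Φ(-0.5076) - Φ(-4.4276) ≈ 0.3059

Answer: β ≈ 0.3059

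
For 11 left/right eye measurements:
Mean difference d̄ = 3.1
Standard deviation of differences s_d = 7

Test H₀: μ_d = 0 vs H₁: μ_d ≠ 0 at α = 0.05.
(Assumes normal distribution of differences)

df = n - 1 = 10
SE = s_d/√n = 7/√11 = 2.1106
t = d̄/SE = 3.1/2.1106 = 1.4688
Critical value: t_{0.025,10} = ±2.228
p-value ≈ 0.1726
Decision: fail to reject H₀

Answer: t = 1.4688, fail to reject H₀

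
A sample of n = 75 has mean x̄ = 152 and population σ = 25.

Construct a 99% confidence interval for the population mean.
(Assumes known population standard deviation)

Answer: (144.5636, 159.4364)

Derivation:
Confidence level: 99%, α = 0.01
z_0.005 = 2.576
SE = σ/√n = 25/√75 = 2.8868
Margin of error = 2.576 × 2.8868 = 7.4364
CI: x̄ ± margin = 152 ± 7.4364
CI: (144.5636, 159.4364)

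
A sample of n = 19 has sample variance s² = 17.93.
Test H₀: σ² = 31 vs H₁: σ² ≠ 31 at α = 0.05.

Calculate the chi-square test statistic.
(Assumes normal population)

df = n - 1 = 18
χ² = (n-1)s²/σ₀² = 18×17.93/31 = 10.4110
Critical values: χ²_{0.975,18} = 8.231, χ²_{0.025,18} = 31.526
Rejection region: χ² < 8.231 or χ² > 31.526
Decision: fail to reject H₀

Answer: χ² = 10.4110, fail to reject H₀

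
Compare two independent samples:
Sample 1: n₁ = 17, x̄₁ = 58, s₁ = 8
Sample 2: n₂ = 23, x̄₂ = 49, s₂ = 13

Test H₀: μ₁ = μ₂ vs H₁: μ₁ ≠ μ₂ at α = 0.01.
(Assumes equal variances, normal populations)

Answer: t = 2.5189, fail to reject H₀

Derivation:
Pooled variance: s²_p = [16×8² + 22×13²]/(38) = 124.7895
s_p = 11.1709
SE = s_p×√(1/n₁ + 1/n₂) = 11.1709×√(1/17 + 1/23) = 3.5730
t = (x̄₁ - x̄₂)/SE = (58 - 49)/3.5730 = 2.5189
df = 38, t-critical = ±2.712
Decision: fail to reject H₀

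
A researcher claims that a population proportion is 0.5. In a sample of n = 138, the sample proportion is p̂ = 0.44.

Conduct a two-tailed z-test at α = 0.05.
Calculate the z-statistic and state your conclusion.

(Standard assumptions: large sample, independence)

H₀: p = 0.5, H₁: p ≠ 0.5
Standard error: SE = √(p₀(1-p₀)/n) = √(0.5×0.5/138) = 0.042563
z-statistic: z = (p̂ - p₀)/SE = (0.44 - 0.5)/0.042563 = -1.4097
Critical value: z_0.025 = ±1.960
p-value = 0.1586
Decision: fail to reject H₀ at α = 0.05

Answer: z = -1.4097, fail to reject H₀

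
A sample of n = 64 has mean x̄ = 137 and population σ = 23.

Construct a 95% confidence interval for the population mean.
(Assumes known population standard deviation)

Answer: (131.3650, 142.6350)

Derivation:
Confidence level: 95%, α = 0.05
z_0.025 = 1.960
SE = σ/√n = 23/√64 = 2.8750
Margin of error = 1.960 × 2.8750 = 5.6350
CI: x̄ ± margin = 137 ± 5.6350
CI: (131.3650, 142.6350)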